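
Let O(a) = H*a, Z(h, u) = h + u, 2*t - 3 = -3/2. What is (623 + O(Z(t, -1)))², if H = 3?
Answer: 6195121/16 ≈ 3.8720e+5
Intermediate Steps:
t = ¾ (t = 3/2 + (-3/2)/2 = 3/2 + (-3*½)/2 = 3/2 + (½)*(-3/2) = 3/2 - ¾ = ¾ ≈ 0.75000)
O(a) = 3*a
(623 + O(Z(t, -1)))² = (623 + 3*(¾ - 1))² = (623 + 3*(-¼))² = (623 - ¾)² = (2489/4)² = 6195121/16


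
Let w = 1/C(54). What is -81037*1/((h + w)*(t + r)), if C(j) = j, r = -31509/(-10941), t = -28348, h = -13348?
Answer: -15959264706/74511519510523 ≈ -0.00021419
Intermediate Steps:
r = 10503/3647 (r = -31509*(-1/10941) = 10503/3647 ≈ 2.8799)
w = 1/54 ≈ 0.018519
-81037*1/((h + w)*(t + r)) = -81037*1/((-28348 + 10503/3647)*(-13348 + 1/54)) = -81037/((-720791/54*(-103374653/3647))) = -81037/74511519510523/196938 = -81037*196938/74511519510523 = -15959264706/74511519510523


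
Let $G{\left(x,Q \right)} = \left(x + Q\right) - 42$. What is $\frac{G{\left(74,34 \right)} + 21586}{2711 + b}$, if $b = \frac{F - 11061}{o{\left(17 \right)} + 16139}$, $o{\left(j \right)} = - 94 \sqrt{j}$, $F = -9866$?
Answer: $\frac{40619494150317}{5083444857152} + \frac{113277851 \sqrt{17}}{5083444857152} \approx 7.9906$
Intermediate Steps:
$G{\left(x,Q \right)} = -42 + Q + x$ ($G{\left(x,Q \right)} = \left(Q + x\right) - 42 = -42 + Q + x$)
$b = - \frac{20927}{16139 - 94 \sqrt{17}}$ ($b = \frac{-9866 - 11061}{- 94 \sqrt{17} + 16139} = - \frac{20927}{16139 - 94 \sqrt{17}} \approx -1.3286$)
$\frac{G{\left(74,34 \right)} + 21586}{2711 + b} = \frac{\left(-42 + 34 + 74\right) + 21586}{2711 - \left(\frac{337740853}{260317109} + \frac{1967138 \sqrt{17}}{260317109}\right)} = \frac{66 + 21586}{\frac{705381941646}{260317109} - \frac{1967138 \sqrt{17}}{260317109}} = \frac{21652}{\frac{705381941646}{260317109} - \frac{1967138 \sqrt{17}}{260317109}}$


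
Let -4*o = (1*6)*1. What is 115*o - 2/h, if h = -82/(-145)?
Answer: -14435/82 ≈ -176.04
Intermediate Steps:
h = 82/145 (h = -82*(-1/145) = 82/145 ≈ 0.56552)
o = -3/2 (o = -1*6/4 = -3/2 ≈ -1.5000)
115*o - 2/h = 115*(-3/2) - 2/82/145 = -345/2 - 2*145/82 = -345/2 - 145/41 = -14435/82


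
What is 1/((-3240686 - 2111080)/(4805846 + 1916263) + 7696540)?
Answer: 2240703/17245658483698 ≈ 1.2993e-7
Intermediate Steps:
1/((-3240686 - 2111080)/(4805846 + 1916263) + 7696540) = 1/(-5351766/6722109 + 7696540) = 1/(-5351766*1/6722109 + 7696540) = 1/(-1783922/2240703 + 7696540) = 1/(17245658483698/2240703) = 2240703/17245658483698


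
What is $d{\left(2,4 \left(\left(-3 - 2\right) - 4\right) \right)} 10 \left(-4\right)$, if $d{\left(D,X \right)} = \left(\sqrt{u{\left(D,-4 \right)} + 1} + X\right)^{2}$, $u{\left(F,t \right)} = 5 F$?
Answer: $-52280 + 2880 \sqrt{11} \approx -42728.0$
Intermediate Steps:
$d{\left(D,X \right)} = \left(X + \sqrt{1 + 5 D}\right)^{2}$ ($d{\left(D,X \right)} = \left(\sqrt{5 D + 1} + X\right)^{2} = \left(\sqrt{1 + 5 D} + X\right)^{2} = \left(X + \sqrt{1 + 5 D}\right)^{2}$)
$d{\left(2,4 \left(\left(-3 - 2\right) - 4\right) \right)} 10 \left(-4\right) = \left(4 \left(\left(-3 - 2\right) - 4\right) + \sqrt{1 + 5 \cdot 2}\right)^{2} \cdot 10 \left(-4\right) = \left(4 \left(-5 - 4\right) + \sqrt{1 + 10}\right)^{2} \cdot 10 \left(-4\right) = \left(4 \left(-9\right) + \sqrt{11}\right)^{2} \cdot 10 \left(-4\right) = \left(-36 + \sqrt{11}\right)^{2} \cdot 10 \left(-4\right) = 10 \left(-36 + \sqrt{11}\right)^{2} \left(-4\right) = - 40 \left(-36 + \sqrt{11}\right)^{2}$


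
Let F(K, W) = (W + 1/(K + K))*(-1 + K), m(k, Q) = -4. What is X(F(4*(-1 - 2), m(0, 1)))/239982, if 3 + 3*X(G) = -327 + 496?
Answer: 83/359973 ≈ 0.00023057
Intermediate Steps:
F(K, W) = (-1 + K)*(W + 1/(2*K)) (F(K, W) = (W + 1/(2*K))*(-1 + K) = (-1 + K)*(W + 1/(2*K)))
X(G) = 166/3 (X(G) = -1 + (-327 + 496)/3 = -1 + (⅓)*169 = -1 + 169/3 = 166/3)
X(F(4*(-1 - 2), m(0, 1)))/239982 = (166/3)/239982 = (166/3)*(1/239982) = 83/359973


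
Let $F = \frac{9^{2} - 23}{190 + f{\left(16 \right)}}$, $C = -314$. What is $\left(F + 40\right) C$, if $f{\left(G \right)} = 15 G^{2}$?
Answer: $- \frac{25317506}{2015} \approx -12565.0$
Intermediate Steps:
$F = \frac{29}{2015}$ ($F = \frac{9^{2} - 23}{190 + 15 \cdot 16^{2}} = \frac{81 - 23}{190 + 15 \cdot 256} = \frac{58}{190 + 3840} = \frac{58}{4030} = 58 \cdot \frac{1}{4030} = \frac{29}{2015} \approx 0.014392$)
$\left(F + 40\right) C = \left(\frac{29}{2015} + 40\right) \left(-314\right) = \frac{80629}{2015} \left(-314\right) = - \frac{25317506}{2015}$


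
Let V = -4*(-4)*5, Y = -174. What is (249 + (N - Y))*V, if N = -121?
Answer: 24160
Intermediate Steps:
V = 80 (V = 16*5 = 80)
(249 + (N - Y))*V = (249 + (-121 - 1*(-174)))*80 = (249 + (-121 + 174))*80 = (249 + 53)*80 = 302*80 = 24160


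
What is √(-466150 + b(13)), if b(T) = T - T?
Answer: 5*I*√18646 ≈ 682.75*I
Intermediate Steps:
b(T) = 0
√(-466150 + b(13)) = √(-466150 + 0) = √(-466150) = 5*I*√18646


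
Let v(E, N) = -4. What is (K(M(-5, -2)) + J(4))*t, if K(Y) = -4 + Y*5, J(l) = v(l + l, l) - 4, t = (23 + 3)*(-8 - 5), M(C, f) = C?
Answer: 12506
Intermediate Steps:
t = -338 (t = 26*(-13) = -338)
J(l) = -8 (J(l) = -4 - 4 = -8)
K(Y) = -4 + 5*Y
(K(M(-5, -2)) + J(4))*t = ((-4 + 5*(-5)) - 8)*(-338) = ((-4 - 25) - 8)*(-338) = (-29 - 8)*(-338) = -37*(-338) = 12506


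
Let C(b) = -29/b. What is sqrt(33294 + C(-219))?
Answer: sqrt(1596819885)/219 ≈ 182.47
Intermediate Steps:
sqrt(33294 + C(-219)) = sqrt(33294 - 29/(-219)) = sqrt(33294 - 29*(-1/219)) = sqrt(33294 + 29/219) = sqrt(7291415/219) = sqrt(1596819885)/219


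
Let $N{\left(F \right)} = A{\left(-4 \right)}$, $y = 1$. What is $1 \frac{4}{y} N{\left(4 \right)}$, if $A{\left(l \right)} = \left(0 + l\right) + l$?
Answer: $-32$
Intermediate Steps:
$A{\left(l \right)} = 2 l$ ($A{\left(l \right)} = l + l = 2 l$)
$N{\left(F \right)} = -8$ ($N{\left(F \right)} = 2 \left(-4\right) = -8$)
$1 \frac{4}{y} N{\left(4 \right)} = 1 \cdot \frac{4}{1} \left(-8\right) = 1 \cdot 4 \cdot 1 \left(-8\right) = 1 \cdot 4 \left(-8\right) = 4 \left(-8\right) = -32$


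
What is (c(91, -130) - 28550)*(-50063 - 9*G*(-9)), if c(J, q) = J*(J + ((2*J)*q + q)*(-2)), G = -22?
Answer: -223426597795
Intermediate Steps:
c(J, q) = J*(J - 2*q - 4*J*q) (c(J, q) = J*(J + (2*J*q + q)*(-2)) = J*(J + (q + 2*J*q)*(-2)) = J*(J + (-2*q - 4*J*q)) = J*(J - 2*q - 4*J*q))
(c(91, -130) - 28550)*(-50063 - 9*G*(-9)) = (91*(91 - 2*(-130) - 4*91*(-130)) - 28550)*(-50063 - 9*(-22)*(-9)) = (91*(91 + 260 + 47320) - 28550)*(-50063 + 198*(-9)) = (91*47671 - 28550)*(-50063 - 1782) = (4338061 - 28550)*(-51845) = 4309511*(-51845) = -223426597795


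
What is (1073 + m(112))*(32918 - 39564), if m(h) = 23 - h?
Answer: -6539664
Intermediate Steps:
(1073 + m(112))*(32918 - 39564) = (1073 + (23 - 1*112))*(32918 - 39564) = (1073 + (23 - 112))*(-6646) = (1073 - 89)*(-6646) = 984*(-6646) = -6539664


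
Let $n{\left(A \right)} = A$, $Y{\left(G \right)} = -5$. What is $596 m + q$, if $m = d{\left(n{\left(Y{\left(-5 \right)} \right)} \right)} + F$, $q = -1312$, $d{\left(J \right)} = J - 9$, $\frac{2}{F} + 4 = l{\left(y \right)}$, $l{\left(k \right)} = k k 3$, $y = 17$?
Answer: $- \frac{8331936}{863} \approx -9654.6$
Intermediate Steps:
$l{\left(k \right)} = 3 k^{2}$ ($l{\left(k \right)} = k^{2} \cdot 3 = 3 k^{2}$)
$F = \frac{2}{863}$ ($F = \frac{2}{-4 + 3 \cdot 17^{2}} = \frac{2}{-4 + 3 \cdot 289} = \frac{2}{-4 + 867} = \frac{2}{863} \approx 0.0023175$)
$d{\left(J \right)} = -9 + J$
$m = - \frac{12080}{863}$ ($m = \left(-9 - 5\right) + \frac{2}{863} = -14 + \frac{2}{863} = - \frac{12080}{863} \approx -13.998$)
$596 m + q = 596 \left(- \frac{12080}{863}\right) - 1312 = - \frac{7199680}{863} - 1312 = - \frac{8331936}{863}$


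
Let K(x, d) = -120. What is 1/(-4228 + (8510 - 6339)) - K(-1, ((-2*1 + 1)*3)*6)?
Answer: 246839/2057 ≈ 120.00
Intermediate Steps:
1/(-4228 + (8510 - 6339)) - K(-1, ((-2*1 + 1)*3)*6) = 1/(-4228 + (8510 - 6339)) - 1*(-120) = 1/(-4228 + 2171) + 120 = 1/(-2057) + 120 = -1/2057 + 120 = 246839/2057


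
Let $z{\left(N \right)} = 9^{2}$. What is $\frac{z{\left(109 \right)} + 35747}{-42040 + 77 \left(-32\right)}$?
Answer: $- \frac{8957}{11126} \approx -0.80505$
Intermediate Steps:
$z{\left(N \right)} = 81$
$\frac{z{\left(109 \right)} + 35747}{-42040 + 77 \left(-32\right)} = \frac{81 + 35747}{-42040 + 77 \left(-32\right)} = \frac{35828}{-42040 - 2464} = \frac{35828}{-44504} = 35828 \left(- \frac{1}{44504}\right) = - \frac{8957}{11126}$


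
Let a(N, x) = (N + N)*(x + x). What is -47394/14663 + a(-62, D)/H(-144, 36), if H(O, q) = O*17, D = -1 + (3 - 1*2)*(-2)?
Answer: -5288741/1495626 ≈ -3.5361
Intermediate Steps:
D = -3 (D = -1 + (3 - 2)*(-2) = -1 + 1*(-2) = -1 - 2 = -3)
a(N, x) = 4*N*x (a(N, x) = (2*N)*(2*x) = 4*N*x)
H(O, q) = 17*O
-47394/14663 + a(-62, D)/H(-144, 36) = -47394/14663 + (4*(-62)*(-3))/((17*(-144))) = -47394*1/14663 + 744/(-2448) = -47394/14663 + 744*(-1/2448) = -47394/14663 - 31/102 = -5288741/1495626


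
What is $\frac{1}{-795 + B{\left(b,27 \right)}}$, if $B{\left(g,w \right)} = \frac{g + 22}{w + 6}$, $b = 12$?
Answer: $- \frac{33}{26201} \approx -0.0012595$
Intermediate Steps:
$B{\left(g,w \right)} = \frac{22 + g}{6 + w}$
$\frac{1}{-795 + B{\left(b,27 \right)}} = \frac{1}{-795 + \frac{22 + 12}{6 + 27}} = \frac{1}{-795 + \frac{1}{33} \cdot 34} = \frac{1}{-795 + \frac{34}{33}} = \frac{1}{- \frac{26201}{33}} = - \frac{33}{26201}$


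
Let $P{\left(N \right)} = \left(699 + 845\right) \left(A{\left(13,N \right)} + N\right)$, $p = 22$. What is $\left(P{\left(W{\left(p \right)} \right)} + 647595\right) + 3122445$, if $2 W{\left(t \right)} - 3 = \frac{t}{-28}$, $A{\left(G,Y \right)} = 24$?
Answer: $\frac{26661638}{7} \approx 3.8088 \cdot 10^{6}$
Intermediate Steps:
$W{\left(t \right)} = \frac{3}{2} - \frac{t}{56}$ ($W{\left(t \right)} = \frac{3}{2} + \frac{t \frac{1}{-28}}{2} = \frac{3}{2} + \frac{t \left(- \frac{1}{28}\right)}{2} = \frac{3}{2} + \frac{\left(- \frac{1}{28}\right) t}{2} = \frac{3}{2} - \frac{t}{56}$)
$P{\left(N \right)} = 37056 + 1544 N$ ($P{\left(N \right)} = \left(699 + 845\right) \left(24 + N\right) = 1544 \left(24 + N\right) = 37056 + 1544 N$)
$\left(P{\left(W{\left(p \right)} \right)} + 647595\right) + 3122445 = \left(\left(37056 + 1544 \left(\frac{3}{2} - \frac{11}{28}\right)\right) + 647595\right) + 3122445 = \left(\left(37056 + 1544 \cdot \frac{31}{28}\right) + 647595\right) + 3122445 = \left(\left(37056 + \frac{11966}{7}\right) + 647595\right) + 3122445 = \left(\frac{271358}{7} + 647595\right) + 3122445 = \frac{4804523}{7} + 3122445 = \frac{26661638}{7}$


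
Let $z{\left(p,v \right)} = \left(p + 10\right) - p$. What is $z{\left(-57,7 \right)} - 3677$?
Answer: $-3667$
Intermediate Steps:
$z{\left(p,v \right)} = 10$ ($z{\left(p,v \right)} = \left(10 + p\right) - p = 10$)
$z{\left(-57,7 \right)} - 3677 = 10 - 3677 = -3667$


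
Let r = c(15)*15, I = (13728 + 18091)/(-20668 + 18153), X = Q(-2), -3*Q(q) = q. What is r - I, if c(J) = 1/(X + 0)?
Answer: 176813/5030 ≈ 35.152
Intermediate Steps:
Q(q) = -q/3
X = 2/3 (X = -1/3*(-2) = 2/3 ≈ 0.66667)
I = -31819/2515 (I = 31819/(-2515) = 31819*(-1/2515) = -31819/2515 ≈ -12.652)
c(J) = 3/2 (c(J) = 1/(2/3 + 0) = 1/(2/3) = 3/2)
r = 45/2 (r = (3/2)*15 = 45/2 ≈ 22.500)
r - I = 45/2 - 1*(-31819/2515) = 45/2 + 31819/2515 = 176813/5030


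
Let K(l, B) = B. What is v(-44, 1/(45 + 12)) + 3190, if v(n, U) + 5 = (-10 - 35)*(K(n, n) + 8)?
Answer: 4805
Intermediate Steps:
v(n, U) = -365 - 45*n (v(n, U) = -5 + (-10 - 35)*(n + 8) = -5 - 45*(8 + n) = -5 + (-360 - 45*n) = -365 - 45*n)
v(-44, 1/(45 + 12)) + 3190 = (-365 - 45*(-44)) + 3190 = (-365 + 1980) + 3190 = 1615 + 3190 = 4805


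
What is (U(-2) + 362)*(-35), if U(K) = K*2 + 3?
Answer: -12635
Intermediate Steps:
U(K) = 3 + 2*K (U(K) = 2*K + 3 = 3 + 2*K)
(U(-2) + 362)*(-35) = ((3 + 2*(-2)) + 362)*(-35) = ((3 - 4) + 362)*(-35) = (-1 + 362)*(-35) = 361*(-35) = -12635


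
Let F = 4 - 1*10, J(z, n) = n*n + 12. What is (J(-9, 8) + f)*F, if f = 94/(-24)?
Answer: -865/2 ≈ -432.50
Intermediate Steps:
f = -47/12 (f = 94*(-1/24) = -47/12 ≈ -3.9167)
J(z, n) = 12 + n² (J(z, n) = n² + 12 = 12 + n²)
F = -6 (F = 4 - 10 = -6)
(J(-9, 8) + f)*F = ((12 + 8²) - 47/12)*(-6) = ((12 + 64) - 47/12)*(-6) = (76 - 47/12)*(-6) = (865/12)*(-6) = -865/2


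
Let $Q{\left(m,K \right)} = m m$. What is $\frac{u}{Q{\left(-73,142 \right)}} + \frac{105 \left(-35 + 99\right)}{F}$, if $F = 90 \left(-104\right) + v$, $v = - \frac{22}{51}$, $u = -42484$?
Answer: $- \frac{11053725884}{1271984339} \approx -8.6901$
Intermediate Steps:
$v = - \frac{22}{51}$ ($v = \left(-22\right) \frac{1}{51} = - \frac{22}{51} \approx -0.43137$)
$F = - \frac{477382}{51}$ ($F = 90 \left(-104\right) - \frac{22}{51} = -9360 - \frac{22}{51} = - \frac{477382}{51} \approx -9360.4$)
$Q{\left(m,K \right)} = m^{2}$
$\frac{u}{Q{\left(-73,142 \right)}} + \frac{105 \left(-35 + 99\right)}{F} = - \frac{42484}{\left(-73\right)^{2}} + \frac{105 \left(-35 + 99\right)}{- \frac{477382}{51}} = - \frac{42484}{5329} + 105 \cdot 64 \left(- \frac{51}{477382}\right) = \left(-42484\right) \frac{1}{5329} + 6720 \left(- \frac{51}{477382}\right) = - \frac{42484}{5329} - \frac{171360}{238691} = - \frac{11053725884}{1271984339}$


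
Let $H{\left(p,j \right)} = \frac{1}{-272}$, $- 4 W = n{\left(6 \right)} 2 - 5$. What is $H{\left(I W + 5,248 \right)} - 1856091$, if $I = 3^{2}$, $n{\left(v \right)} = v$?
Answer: $- \frac{504856753}{272} \approx -1.8561 \cdot 10^{6}$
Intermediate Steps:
$I = 9$
$W = - \frac{7}{4}$ ($W = - \frac{6 \cdot 2 - 5}{4} = - \frac{12 - 5}{4} = \left(- \frac{1}{4}\right) 7 = - \frac{7}{4} \approx -1.75$)
$H{\left(p,j \right)} = - \frac{1}{272}$
$H{\left(I W + 5,248 \right)} - 1856091 = - \frac{1}{272} - 1856091 = - \frac{504856753}{272}$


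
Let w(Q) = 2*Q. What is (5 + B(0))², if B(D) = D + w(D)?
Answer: 25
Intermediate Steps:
B(D) = 3*D (B(D) = D + 2*D = 3*D)
(5 + B(0))² = (5 + 3*0)² = (5 + 0)² = 5² = 25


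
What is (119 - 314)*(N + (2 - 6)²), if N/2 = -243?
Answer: 91650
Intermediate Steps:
N = -486 (N = 2*(-243) = -486)
(119 - 314)*(N + (2 - 6)²) = (119 - 314)*(-486 + (2 - 6)²) = -195*(-486 + (-4)²) = -195*(-486 + 16) = -195*(-470) = 91650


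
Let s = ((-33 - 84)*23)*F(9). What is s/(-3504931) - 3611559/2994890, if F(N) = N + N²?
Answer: -11932932688329/10496882802590 ≈ -1.1368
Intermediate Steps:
s = -242190 (s = ((-33 - 84)*23)*(9*(1 + 9)) = (-117*23)*(9*10) = -2691*90 = -242190)
s/(-3504931) - 3611559/2994890 = -242190/(-3504931) - 3611559/2994890 = -242190*(-1/3504931) - 3611559*1/2994890 = 242190/3504931 - 3611559/2994890 = -11932932688329/10496882802590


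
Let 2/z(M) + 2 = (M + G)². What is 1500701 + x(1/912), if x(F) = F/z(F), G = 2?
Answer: 2276715073507393/1517101056 ≈ 1.5007e+6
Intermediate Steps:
z(M) = 2/(-2 + (2 + M)²) (z(M) = 2/(-2 + (M + 2)²) = 2/(-2 + (2 + M)²))
x(F) = F*(-1 + (2 + F)²/2) (x(F) = F/((2/(-2 + (2 + F)²))) = F*(-1 + (2 + F)²/2))
1500701 + x(1/912) = 1500701 + (½)*(-2 + (2 + 1/912)²)/912 = 1500701 + (½)*(1/912)*(-2 + (2 + 1/912)²) = 1500701 + (½)*(1/912)*(-2 + (1825/912)²) = 1500701 + (½)*(1/912)*(-2 + 3330625/831744) = 1500701 + (½)*(1/912)*(1667137/831744) = 1500701 + 1667137/1517101056 = 2276715073507393/1517101056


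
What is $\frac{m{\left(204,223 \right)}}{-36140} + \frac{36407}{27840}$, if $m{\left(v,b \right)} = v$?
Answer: $\frac{65503481}{50306880} \approx 1.3021$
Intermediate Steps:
$\frac{m{\left(204,223 \right)}}{-36140} + \frac{36407}{27840} = \frac{204}{-36140} + \frac{36407}{27840} = 204 \left(- \frac{1}{36140}\right) + 36407 \cdot \frac{1}{27840} = - \frac{51}{9035} + \frac{36407}{27840} = \frac{65503481}{50306880}$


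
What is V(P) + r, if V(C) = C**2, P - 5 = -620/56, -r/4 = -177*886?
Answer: 122955673/196 ≈ 6.2733e+5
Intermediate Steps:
r = 627288 (r = -(-708)*886 = -4*(-156822) = 627288)
P = -85/14 (P = 5 - 620/56 = 5 - 620*1/56 = 5 - 155/14 = -85/14 ≈ -6.0714)
V(P) + r = (-85/14)**2 + 627288 = 7225/196 + 627288 = 122955673/196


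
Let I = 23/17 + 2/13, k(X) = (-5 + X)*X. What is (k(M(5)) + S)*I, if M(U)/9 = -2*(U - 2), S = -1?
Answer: 81585/17 ≈ 4799.1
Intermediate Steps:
M(U) = 36 - 18*U (M(U) = 9*(-2*(U - 2)) = 9*(-2*(-2 + U)) = 9*(4 - 2*U) = 36 - 18*U)
k(X) = X*(-5 + X)
I = 333/221 (I = 23*(1/17) + 2*(1/13) = 23/17 + 2/13 = 333/221 ≈ 1.5068)
(k(M(5)) + S)*I = ((36 - 18*5)*(-5 + (36 - 18*5)) - 1)*(333/221) = ((36 - 90)*(-5 + (36 - 90)) - 1)*(333/221) = (-54*(-5 - 54) - 1)*(333/221) = (-54*(-59) - 1)*(333/221) = (3186 - 1)*(333/221) = 3185*(333/221) = 81585/17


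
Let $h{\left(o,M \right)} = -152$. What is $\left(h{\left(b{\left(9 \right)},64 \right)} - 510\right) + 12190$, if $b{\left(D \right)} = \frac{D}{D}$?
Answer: $11528$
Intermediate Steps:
$b{\left(D \right)} = 1$
$\left(h{\left(b{\left(9 \right)},64 \right)} - 510\right) + 12190 = \left(-152 - 510\right) + 12190 = -662 + 12190 = 11528$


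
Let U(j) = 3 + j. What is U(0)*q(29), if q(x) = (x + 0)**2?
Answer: 2523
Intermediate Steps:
q(x) = x**2
U(0)*q(29) = (3 + 0)*29**2 = 3*841 = 2523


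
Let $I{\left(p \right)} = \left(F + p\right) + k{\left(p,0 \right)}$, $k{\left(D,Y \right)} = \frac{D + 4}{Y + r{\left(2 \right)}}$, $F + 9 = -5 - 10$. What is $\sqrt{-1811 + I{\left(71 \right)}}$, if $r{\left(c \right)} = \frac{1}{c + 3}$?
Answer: $i \sqrt{1389} \approx 37.269 i$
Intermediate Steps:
$r{\left(c \right)} = \frac{1}{3 + c}$
$F = -24$ ($F = -9 - 15 = -24$)
$k{\left(D,Y \right)} = \frac{4 + D}{\frac{1}{5} + Y}$ ($k{\left(D,Y \right)} = \frac{D + 4}{Y + \frac{1}{3 + 2}} = \frac{4 + D}{Y + \frac{1}{5}} = \frac{4 + D}{\frac{1}{5} + Y}$)
$I{\left(p \right)} = -4 + 6 p$ ($I{\left(p \right)} = \left(-24 + p\right) + \frac{5 \left(4 + p\right)}{1 + 5 \cdot 0} = \left(-24 + p\right) + \frac{5 \left(4 + p\right)}{1 + 0} = \left(-24 + p\right) + \frac{5 \left(4 + p\right)}{1} = \left(-24 + p\right) + 5 \cdot 1 \left(4 + p\right) = \left(-24 + p\right) + \left(20 + 5 p\right) = -4 + 6 p$)
$\sqrt{-1811 + I{\left(71 \right)}} = \sqrt{-1811 + \left(-4 + 6 \cdot 71\right)} = \sqrt{-1811 + \left(-4 + 426\right)} = \sqrt{-1811 + 422} = \sqrt{-1389} = i \sqrt{1389}$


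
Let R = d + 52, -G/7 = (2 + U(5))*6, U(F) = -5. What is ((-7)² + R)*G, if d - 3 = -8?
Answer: 12096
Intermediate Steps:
d = -5 (d = 3 - 8 = -5)
G = 126 (G = -7*(2 - 5)*6 = -(-21)*6 = -7*(-18) = 126)
R = 47 (R = -5 + 52 = 47)
((-7)² + R)*G = ((-7)² + 47)*126 = (49 + 47)*126 = 96*126 = 12096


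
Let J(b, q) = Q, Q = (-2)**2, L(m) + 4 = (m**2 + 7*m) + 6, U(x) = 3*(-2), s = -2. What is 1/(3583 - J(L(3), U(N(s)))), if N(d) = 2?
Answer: 1/3579 ≈ 0.00027941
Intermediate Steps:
U(x) = -6
L(m) = 2 + m**2 + 7*m (L(m) = -4 + ((m**2 + 7*m) + 6) = -4 + (6 + m**2 + 7*m) = 2 + m**2 + 7*m)
Q = 4
J(b, q) = 4
1/(3583 - J(L(3), U(N(s)))) = 1/(3583 - 1*4) = 1/(3583 - 4) = 1/3579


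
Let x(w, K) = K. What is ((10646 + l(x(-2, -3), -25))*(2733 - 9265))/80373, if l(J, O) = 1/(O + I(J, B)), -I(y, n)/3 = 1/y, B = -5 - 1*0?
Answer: -417236399/482238 ≈ -865.21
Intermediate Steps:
B = -5 (B = -5 + 0 = -5)
I(y, n) = -3/y
l(J, O) = 1/(O - 3/J)
((10646 + l(x(-2, -3), -25))*(2733 - 9265))/80373 = ((10646 - 3/(-3 - 3*(-25)))*(2733 - 9265))/80373 = ((10646 - 3/(-3 + 75))*(-6532))*(1/80373) = ((10646 - 3/72)*(-6532))*(1/80373) = ((10646 - 3*1/72)*(-6532))*(1/80373) = ((10646 - 1/24)*(-6532))*(1/80373) = ((255503/24)*(-6532))*(1/80373) = -417236399/6*1/80373 = -417236399/482238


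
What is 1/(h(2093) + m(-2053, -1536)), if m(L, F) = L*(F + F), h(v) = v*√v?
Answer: 6306816/39766759359499 - 2093*√2093/39766759359499 ≈ 1.5619e-7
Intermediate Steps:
h(v) = v^(3/2)
m(L, F) = 2*F*L (m(L, F) = L*(2*F) = 2*F*L)
1/(h(2093) + m(-2053, -1536)) = 1/(2093^(3/2) + 2*(-1536)*(-2053)) = 1/(2093*√2093 + 6306816) = 1/(6306816 + 2093*√2093)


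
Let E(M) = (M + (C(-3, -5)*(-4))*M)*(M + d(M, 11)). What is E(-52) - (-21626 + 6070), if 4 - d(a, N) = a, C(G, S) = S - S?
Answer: 15348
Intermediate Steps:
C(G, S) = 0
d(a, N) = 4 - a
E(M) = 4*M (E(M) = (M + (0*(-4))*M)*(M + (4 - M)) = (M + 0*M)*4 = (M + 0)*4 = M*4 = 4*M)
E(-52) - (-21626 + 6070) = 4*(-52) - (-21626 + 6070) = -208 - 1*(-15556) = -208 + 15556 = 15348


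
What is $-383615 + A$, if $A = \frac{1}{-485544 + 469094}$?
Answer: $- \frac{6310466751}{16450} \approx -3.8362 \cdot 10^{5}$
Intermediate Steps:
$A = - \frac{1}{16450}$ ($A = \frac{1}{-16450} = - \frac{1}{16450} \approx -6.079 \cdot 10^{-5}$)
$-383615 + A = -383615 - \frac{1}{16450} = - \frac{6310466751}{16450}$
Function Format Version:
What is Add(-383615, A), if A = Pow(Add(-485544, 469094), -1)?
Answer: Rational(-6310466751, 16450) ≈ -3.8362e+5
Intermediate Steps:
A = Rational(-1, 16450) (A = Pow(-16450, -1) = Rational(-1, 16450) ≈ -6.0790e-5)
Add(-383615, A) = Add(-383615, Rational(-1, 16450)) = Rational(-6310466751, 16450)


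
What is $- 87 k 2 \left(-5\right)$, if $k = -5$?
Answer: $-4350$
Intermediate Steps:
$- 87 k 2 \left(-5\right) = - 87 \left(-5\right) 2 \left(-5\right) = - 87 \left(\left(-10\right) \left(-5\right)\right) = \left(-87\right) 50 = -4350$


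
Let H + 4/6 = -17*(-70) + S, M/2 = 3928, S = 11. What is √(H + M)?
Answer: √81507/3 ≈ 95.165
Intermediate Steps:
M = 7856 (M = 2*3928 = 7856)
H = 3601/3 (H = -⅔ + (-17*(-70) + 11) = -⅔ + (1190 + 11) = -⅔ + 1201 = 3601/3 ≈ 1200.3)
√(H + M) = √(3601/3 + 7856) = √(27169/3) = √81507/3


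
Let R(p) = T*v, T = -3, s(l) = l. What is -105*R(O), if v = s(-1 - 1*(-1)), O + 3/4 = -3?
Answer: 0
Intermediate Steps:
O = -15/4 (O = -¾ - 3 = -15/4 ≈ -3.7500)
v = 0 (v = -1 - 1*(-1) = -1 + 1 = 0)
R(p) = 0 (R(p) = -3*0 = 0)
-105*R(O) = -105*0 = 0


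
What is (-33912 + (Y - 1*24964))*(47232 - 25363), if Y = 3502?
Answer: -1210974006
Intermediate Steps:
(-33912 + (Y - 1*24964))*(47232 - 25363) = (-33912 + (3502 - 1*24964))*(47232 - 25363) = (-33912 + (3502 - 24964))*21869 = (-33912 - 21462)*21869 = -55374*21869 = -1210974006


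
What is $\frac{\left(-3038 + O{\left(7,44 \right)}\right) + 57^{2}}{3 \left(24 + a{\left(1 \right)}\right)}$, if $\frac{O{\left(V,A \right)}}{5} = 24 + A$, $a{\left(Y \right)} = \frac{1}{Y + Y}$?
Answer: $\frac{1102}{147} \approx 7.4966$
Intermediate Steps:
$a{\left(Y \right)} = \frac{1}{2 Y}$
$O{\left(V,A \right)} = 120 + 5 A$ ($O{\left(V,A \right)} = 5 \left(24 + A\right) = 120 + 5 A$)
$\frac{\left(-3038 + O{\left(7,44 \right)}\right) + 57^{2}}{3 \left(24 + a{\left(1 \right)}\right)} = \frac{\left(-3038 + \left(120 + 5 \cdot 44\right)\right) + 57^{2}}{3 \left(24 + \frac{1}{2 \cdot 1}\right)} = \frac{\left(-3038 + \left(120 + 220\right)\right) + 3249}{3 \left(24 + \frac{1}{2} \cdot 1\right)} = \frac{\left(-3038 + 340\right) + 3249}{3 \left(24 + \frac{1}{2}\right)} = \frac{-2698 + 3249}{3 \cdot \frac{49}{2}} = \frac{551}{\frac{147}{2}} = 551 \cdot \frac{2}{147} = \frac{1102}{147}$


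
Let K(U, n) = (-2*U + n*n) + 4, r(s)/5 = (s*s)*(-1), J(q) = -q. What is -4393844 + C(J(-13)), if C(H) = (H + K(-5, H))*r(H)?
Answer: -4559464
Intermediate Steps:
r(s) = -5*s² (r(s) = 5*((s*s)*(-1)) = 5*(s²*(-1)) = 5*(-s²) = -5*s²)
K(U, n) = 4 + n² - 2*U (K(U, n) = (-2*U + n²) + 4 = (n² - 2*U) + 4 = 4 + n² - 2*U)
C(H) = -5*H²*(14 + H + H²) (C(H) = (H + (4 + H² - 2*(-5)))*(-5*H²) = (H + (4 + H² + 10))*(-5*H²) = (H + (14 + H²))*(-5*H²) = (14 + H + H²)*(-5*H²) = -5*H²*(14 + H + H²))
-4393844 + C(J(-13)) = -4393844 + 5*(-1*(-13))²*(-14 - (-1)*(-13) - (-1*(-13))²) = -4393844 + 5*13²*(-14 - 1*13 - 1*13²) = -4393844 + 5*169*(-14 - 13 - 1*169) = -4393844 + 5*169*(-14 - 13 - 169) = -4393844 + 5*169*(-196) = -4393844 - 165620 = -4559464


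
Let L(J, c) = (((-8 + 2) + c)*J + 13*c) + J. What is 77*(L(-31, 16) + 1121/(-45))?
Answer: -547162/45 ≈ -12159.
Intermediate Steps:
L(J, c) = J + 13*c + J*(-6 + c) (L(J, c) = ((-6 + c)*J + 13*c) + J = (J*(-6 + c) + 13*c) + J = (13*c + J*(-6 + c)) + J = J + 13*c + J*(-6 + c))
77*(L(-31, 16) + 1121/(-45)) = 77*((-5*(-31) + 13*16 - 31*16) + 1121/(-45)) = 77*((155 + 208 - 496) + 1121*(-1/45)) = 77*(-133 - 1121/45) = 77*(-7106/45) = -547162/45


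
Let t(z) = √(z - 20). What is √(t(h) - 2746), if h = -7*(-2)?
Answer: √(-2746 + I*√6) ≈ 0.0234 + 52.402*I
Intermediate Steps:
h = 14
t(z) = √(-20 + z)
√(t(h) - 2746) = √(√(-20 + 14) - 2746) = √(√(-6) - 2746) = √(I*√6 - 2746) = √(-2746 + I*√6)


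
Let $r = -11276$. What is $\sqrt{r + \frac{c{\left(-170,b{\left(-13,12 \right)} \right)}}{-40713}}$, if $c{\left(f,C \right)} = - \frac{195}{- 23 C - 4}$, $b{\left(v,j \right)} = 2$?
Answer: $\frac{i \sqrt{207672395195830}}{135710} \approx 106.19 i$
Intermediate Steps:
$c{\left(f,C \right)} = - \frac{195}{-4 - 23 C}$
$\sqrt{r + \frac{c{\left(-170,b{\left(-13,12 \right)} \right)}}{-40713}} = \sqrt{-11276 + \frac{195 \frac{1}{4 + 23 \cdot 2}}{-40713}} = \sqrt{-11276 + \frac{195}{4 + 46} \left(- \frac{1}{40713}\right)} = \sqrt{-11276 + \frac{195}{50} \left(- \frac{1}{40713}\right)} = \sqrt{-11276 + 195 \cdot \frac{1}{50} \left(- \frac{1}{40713}\right)} = \sqrt{-11276 + \frac{39}{10} \left(- \frac{1}{40713}\right)} = \sqrt{-11276 - \frac{13}{135710}} = \sqrt{- \frac{1530265973}{135710}} = \frac{i \sqrt{207672395195830}}{135710}$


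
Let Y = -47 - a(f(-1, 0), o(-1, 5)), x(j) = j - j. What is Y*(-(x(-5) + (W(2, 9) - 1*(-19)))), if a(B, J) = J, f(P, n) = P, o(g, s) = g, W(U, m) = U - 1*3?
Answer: 828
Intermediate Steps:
W(U, m) = -3 + U (W(U, m) = U - 3 = -3 + U)
x(j) = 0
Y = -46 (Y = -47 - 1*(-1) = -47 + 1 = -46)
Y*(-(x(-5) + (W(2, 9) - 1*(-19)))) = -(-46)*(0 + ((-3 + 2) - 1*(-19))) = -(-46)*(0 + (-1 + 19)) = -(-46)*(0 + 18) = -(-46)*18 = -46*(-18) = 828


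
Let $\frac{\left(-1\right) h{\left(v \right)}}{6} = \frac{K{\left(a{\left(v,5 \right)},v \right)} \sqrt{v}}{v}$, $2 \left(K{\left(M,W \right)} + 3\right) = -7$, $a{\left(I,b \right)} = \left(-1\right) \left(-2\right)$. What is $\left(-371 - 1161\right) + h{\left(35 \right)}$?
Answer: $-1532 + \frac{39 \sqrt{35}}{35} \approx -1525.4$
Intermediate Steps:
$a{\left(I,b \right)} = 2$
$K{\left(M,W \right)} = - \frac{13}{2}$ ($K{\left(M,W \right)} = -3 + \frac{1}{2} \left(-7\right) = -3 - \frac{7}{2} = - \frac{13}{2}$)
$h{\left(v \right)} = \frac{39}{\sqrt{v}}$ ($h{\left(v \right)} = - 6 \frac{\left(- \frac{13}{2}\right) \sqrt{v}}{v} = - 6 \left(- \frac{13}{2 \sqrt{v}}\right) = \frac{39}{\sqrt{v}}$)
$\left(-371 - 1161\right) + h{\left(35 \right)} = \left(-371 - 1161\right) + \frac{39}{\sqrt{35}} = -1532 + 39 \frac{\sqrt{35}}{35} = -1532 + \frac{39 \sqrt{35}}{35}$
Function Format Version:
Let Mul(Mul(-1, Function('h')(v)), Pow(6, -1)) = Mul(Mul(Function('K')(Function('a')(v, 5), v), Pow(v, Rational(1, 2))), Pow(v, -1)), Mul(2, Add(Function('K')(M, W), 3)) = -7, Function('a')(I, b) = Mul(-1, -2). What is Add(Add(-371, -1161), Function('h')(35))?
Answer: Add(-1532, Mul(Rational(39, 35), Pow(35, Rational(1, 2)))) ≈ -1525.4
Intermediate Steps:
Function('a')(I, b) = 2
Function('K')(M, W) = Rational(-13, 2) (Function('K')(M, W) = Add(-3, Mul(Rational(1, 2), -7)) = Add(-3, Rational(-7, 2)) = Rational(-13, 2))
Function('h')(v) = Mul(39, Pow(v, Rational(-1, 2))) (Function('h')(v) = Mul(-6, Mul(Mul(Rational(-13, 2), Pow(v, Rational(1, 2))), Pow(v, -1))) = Mul(-6, Mul(Rational(-13, 2), Pow(v, Rational(-1, 2)))) = Mul(39, Pow(v, Rational(-1, 2))))
Add(Add(-371, -1161), Function('h')(35)) = Add(Add(-371, -1161), Mul(39, Pow(35, Rational(-1, 2)))) = Add(-1532, Mul(39, Mul(Rational(1, 35), Pow(35, Rational(1, 2))))) = Add(-1532, Mul(Rational(39, 35), Pow(35, Rational(1, 2))))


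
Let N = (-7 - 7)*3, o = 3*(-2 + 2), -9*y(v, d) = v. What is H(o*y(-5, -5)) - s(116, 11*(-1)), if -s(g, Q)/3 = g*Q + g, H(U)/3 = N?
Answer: -3606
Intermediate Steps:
y(v, d) = -v/9
o = 0 (o = 3*0 = 0)
N = -42 (N = -14*3 = -42)
H(U) = -126 (H(U) = 3*(-42) = -126)
s(g, Q) = -3*g - 3*Q*g (s(g, Q) = -3*(g*Q + g) = -3*(Q*g + g) = -3*(g + Q*g) = -3*g - 3*Q*g)
H(o*y(-5, -5)) - s(116, 11*(-1)) = -126 - (-3)*116*(1 + 11*(-1)) = -126 - (-3)*116*(1 - 11) = -126 - (-3)*116*(-10) = -126 - 1*3480 = -126 - 3480 = -3606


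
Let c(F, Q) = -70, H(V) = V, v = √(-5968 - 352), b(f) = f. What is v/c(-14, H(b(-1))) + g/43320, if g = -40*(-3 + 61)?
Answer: -58/1083 - 2*I*√395/35 ≈ -0.053555 - 1.1357*I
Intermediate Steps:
v = 4*I*√395 (v = √(-6320) = 4*I*√395 ≈ 79.498*I)
g = -2320 (g = -40*58 = -2320)
v/c(-14, H(b(-1))) + g/43320 = (4*I*√395)/(-70) - 2320/43320 = (4*I*√395)*(-1/70) - 2320*1/43320 = -2*I*√395/35 - 58/1083 = -58/1083 - 2*I*√395/35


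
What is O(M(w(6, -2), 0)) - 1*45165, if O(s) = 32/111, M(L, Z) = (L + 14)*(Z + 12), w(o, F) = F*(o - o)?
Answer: -5013283/111 ≈ -45165.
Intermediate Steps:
w(o, F) = 0 (w(o, F) = F*0 = 0)
M(L, Z) = (12 + Z)*(14 + L) (M(L, Z) = (14 + L)*(12 + Z) = (12 + Z)*(14 + L))
O(s) = 32/111 (O(s) = 32*(1/111) = 32/111)
O(M(w(6, -2), 0)) - 1*45165 = 32/111 - 1*45165 = 32/111 - 45165 = -5013283/111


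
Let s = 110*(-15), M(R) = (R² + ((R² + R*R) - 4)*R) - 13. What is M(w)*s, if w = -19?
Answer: 21935100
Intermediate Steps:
M(R) = -13 + R² + R*(-4 + 2*R²) (M(R) = (R² + ((R² + R²) - 4)*R) - 13 = (R² + (2*R² - 4)*R) - 13 = (R² + (-4 + 2*R²)*R) - 13 = (R² + R*(-4 + 2*R²)) - 13 = -13 + R² + R*(-4 + 2*R²))
s = -1650
M(w)*s = (-13 + (-19)² - 4*(-19) + 2*(-19)³)*(-1650) = (-13 + 361 + 76 + 2*(-6859))*(-1650) = (-13 + 361 + 76 - 13718)*(-1650) = -13294*(-1650) = 21935100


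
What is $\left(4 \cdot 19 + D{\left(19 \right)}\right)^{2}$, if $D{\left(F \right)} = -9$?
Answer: $4489$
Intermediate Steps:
$\left(4 \cdot 19 + D{\left(19 \right)}\right)^{2} = \left(4 \cdot 19 - 9\right)^{2} = \left(76 - 9\right)^{2} = 67^{2} = 4489$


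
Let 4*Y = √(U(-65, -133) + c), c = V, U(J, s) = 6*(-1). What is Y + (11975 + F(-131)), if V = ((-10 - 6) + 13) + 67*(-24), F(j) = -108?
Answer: 11867 + 7*I*√33/4 ≈ 11867.0 + 10.053*I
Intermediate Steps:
U(J, s) = -6
V = -1611 (V = (-16 + 13) - 1608 = -3 - 1608 = -1611)
c = -1611
Y = 7*I*√33/4 (Y = √(-6 - 1611)/4 = √(-1617)/4 = (7*I*√33)/4 = 7*I*√33/4 ≈ 10.053*I)
Y + (11975 + F(-131)) = 7*I*√33/4 + (11975 - 108) = 7*I*√33/4 + 11867 = 11867 + 7*I*√33/4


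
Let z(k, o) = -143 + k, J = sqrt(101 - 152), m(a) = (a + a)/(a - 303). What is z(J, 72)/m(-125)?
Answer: -30602/125 + 214*I*sqrt(51)/125 ≈ -244.82 + 12.226*I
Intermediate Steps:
m(a) = 2*a/(-303 + a) (m(a) = (2*a)/(-303 + a) = 2*a/(-303 + a))
J = I*sqrt(51) (J = sqrt(-51) = I*sqrt(51) ≈ 7.1414*I)
z(J, 72)/m(-125) = (-143 + I*sqrt(51))/((2*(-125)/(-303 - 125))) = (-143 + I*sqrt(51))/((2*(-125)/(-428))) = (-143 + I*sqrt(51))/((2*(-125)*(-1/428))) = (-143 + I*sqrt(51))/(125/214) = (-143 + I*sqrt(51))*(214/125) = -30602/125 + 214*I*sqrt(51)/125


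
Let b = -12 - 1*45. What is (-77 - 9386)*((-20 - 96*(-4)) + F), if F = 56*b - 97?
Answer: 27679275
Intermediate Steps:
b = -57 (b = -12 - 45 = -57)
F = -3289 (F = 56*(-57) - 97 = -3192 - 97 = -3289)
(-77 - 9386)*((-20 - 96*(-4)) + F) = (-77 - 9386)*((-20 - 96*(-4)) - 3289) = -9463*((-20 + 384) - 3289) = -9463*(364 - 3289) = -9463*(-2925) = 27679275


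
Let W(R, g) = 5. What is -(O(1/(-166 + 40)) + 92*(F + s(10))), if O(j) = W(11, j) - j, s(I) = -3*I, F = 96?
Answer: -765703/126 ≈ -6077.0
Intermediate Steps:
O(j) = 5 - j
-(O(1/(-166 + 40)) + 92*(F + s(10))) = -((5 - 1/(-166 + 40)) + 92*(96 - 3*10)) = -((5 - 1/(-126)) + 92*(96 - 30)) = -((5 - 1*(-1/126)) + 92*66) = -((5 + 1/126) + 6072) = -(631/126 + 6072) = -1*765703/126 = -765703/126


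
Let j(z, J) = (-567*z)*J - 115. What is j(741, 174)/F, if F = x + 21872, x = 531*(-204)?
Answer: 73105693/86452 ≈ 845.62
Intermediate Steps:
x = -108324
j(z, J) = -115 - 567*J*z (j(z, J) = -567*J*z - 115 = -115 - 567*J*z)
F = -86452 (F = -108324 + 21872 = -86452)
j(741, 174)/F = (-115 - 567*174*741)/(-86452) = (-115 - 73105578)*(-1/86452) = -73105693*(-1/86452) = 73105693/86452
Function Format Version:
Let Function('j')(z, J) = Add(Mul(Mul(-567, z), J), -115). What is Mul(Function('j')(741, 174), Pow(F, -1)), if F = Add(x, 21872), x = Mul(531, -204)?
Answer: Rational(73105693, 86452) ≈ 845.62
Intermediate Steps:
x = -108324
Function('j')(z, J) = Add(-115, Mul(-567, J, z)) (Function('j')(z, J) = Add(Mul(-567, J, z), -115) = Add(-115, Mul(-567, J, z)))
F = -86452 (F = Add(-108324, 21872) = -86452)
Mul(Function('j')(741, 174), Pow(F, -1)) = Mul(Add(-115, Mul(-567, 174, 741)), Pow(-86452, -1)) = Mul(Add(-115, -73105578), Rational(-1, 86452)) = Mul(-73105693, Rational(-1, 86452)) = Rational(73105693, 86452)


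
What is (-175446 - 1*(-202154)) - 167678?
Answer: -140970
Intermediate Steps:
(-175446 - 1*(-202154)) - 167678 = (-175446 + 202154) - 167678 = 26708 - 167678 = -140970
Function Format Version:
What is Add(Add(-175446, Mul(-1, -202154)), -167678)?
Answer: -140970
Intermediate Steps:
Add(Add(-175446, Mul(-1, -202154)), -167678) = Add(Add(-175446, 202154), -167678) = Add(26708, -167678) = -140970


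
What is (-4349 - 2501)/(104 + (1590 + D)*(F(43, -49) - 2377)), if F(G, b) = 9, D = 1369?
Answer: 3425/3503404 ≈ 0.00097762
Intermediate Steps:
(-4349 - 2501)/(104 + (1590 + D)*(F(43, -49) - 2377)) = (-4349 - 2501)/(104 + (1590 + 1369)*(9 - 2377)) = -6850/(104 + 2959*(-2368)) = -6850/(104 - 7006912) = -6850/(-7006808) = -6850*(-1/7006808) = 3425/3503404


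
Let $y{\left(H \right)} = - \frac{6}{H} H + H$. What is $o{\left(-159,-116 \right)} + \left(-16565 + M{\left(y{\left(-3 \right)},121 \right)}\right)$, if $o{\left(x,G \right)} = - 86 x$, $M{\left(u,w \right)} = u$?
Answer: $-2900$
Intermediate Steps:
$y{\left(H \right)} = -6 + H$
$o{\left(-159,-116 \right)} + \left(-16565 + M{\left(y{\left(-3 \right)},121 \right)}\right) = \left(-86\right) \left(-159\right) - 16574 = 13674 - 16574 = -2900$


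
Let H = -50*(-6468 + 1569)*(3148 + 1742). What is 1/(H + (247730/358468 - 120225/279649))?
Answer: 50122608866/60037136587133878735 ≈ 8.3486e-10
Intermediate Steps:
H = 1197805500 (H = -(-244950)*4890 = -50*(-23956110) = 1197805500)
1/(H + (247730/358468 - 120225/279649)) = 1/(1197805500 + (247730/358468 - 120225/279649)) = 1/(1197805500 + (247730*(1/358468) - 120225*1/279649)) = 1/(1197805500 + (123865/179234 - 120225/279649)) = 1/(1197805500 + 13090315735/50122608866) = 1/(60037136587133878735/50122608866) = 50122608866/60037136587133878735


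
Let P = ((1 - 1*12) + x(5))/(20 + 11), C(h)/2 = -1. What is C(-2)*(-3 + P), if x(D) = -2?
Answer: 212/31 ≈ 6.8387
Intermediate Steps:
C(h) = -2 (C(h) = 2*(-1) = -2)
P = -13/31 (P = ((1 - 1*12) - 2)/(20 + 11) = ((1 - 12) - 2)/31 = (-11 - 2)*(1/31) = -13*1/31 = -13/31 ≈ -0.41935)
C(-2)*(-3 + P) = -2*(-3 - 13/31) = -2*(-106/31) = 212/31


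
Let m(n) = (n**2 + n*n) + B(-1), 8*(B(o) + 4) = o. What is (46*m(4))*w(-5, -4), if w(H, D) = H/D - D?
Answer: 107709/16 ≈ 6731.8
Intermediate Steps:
B(o) = -4 + o/8
m(n) = -33/8 + 2*n**2 (m(n) = (n**2 + n*n) + (-4 + (1/8)*(-1)) = (n**2 + n**2) + (-4 - 1/8) = 2*n**2 - 33/8 = -33/8 + 2*n**2)
w(H, D) = -D + H/D
(46*m(4))*w(-5, -4) = (46*(-33/8 + 2*4**2))*(-1*(-4) - 5/(-4)) = (46*(-33/8 + 2*16))*(4 - 5*(-1/4)) = (46*(-33/8 + 32))*(4 + 5/4) = (46*(223/8))*(21/4) = (5129/4)*(21/4) = 107709/16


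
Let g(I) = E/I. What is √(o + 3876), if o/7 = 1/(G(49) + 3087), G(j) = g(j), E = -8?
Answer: 11*√4336420885/11635 ≈ 62.258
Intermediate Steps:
g(I) = -8/I
G(j) = -8/j
o = 343/151255 (o = 7/(-8/49 + 3087) = 7/(151255/49) = 7*(49/151255) = 343/151255 ≈ 0.0022677)
√(o + 3876) = √(343/151255 + 3876) = √(586264723/151255) = 11*√4336420885/11635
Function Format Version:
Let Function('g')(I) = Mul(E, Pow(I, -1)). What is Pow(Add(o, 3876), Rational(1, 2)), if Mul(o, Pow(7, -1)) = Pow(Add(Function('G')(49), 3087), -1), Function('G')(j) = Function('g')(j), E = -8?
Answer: Mul(Rational(11, 11635), Pow(4336420885, Rational(1, 2))) ≈ 62.258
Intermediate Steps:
Function('g')(I) = Mul(-8, Pow(I, -1))
Function('G')(j) = Mul(-8, Pow(j, -1))
o = Rational(343, 151255) (o = Mul(7, Pow(Add(Mul(-8, Pow(49, -1)), 3087), -1)) = Mul(7, Pow(Add(Mul(-8, Rational(1, 49)), 3087), -1)) = Mul(7, Pow(Add(Rational(-8, 49), 3087), -1)) = Mul(7, Pow(Rational(151255, 49), -1)) = Mul(7, Rational(49, 151255)) = Rational(343, 151255) ≈ 0.0022677)
Pow(Add(o, 3876), Rational(1, 2)) = Pow(Add(Rational(343, 151255), 3876), Rational(1, 2)) = Pow(Rational(586264723, 151255), Rational(1, 2)) = Mul(Rational(11, 11635), Pow(4336420885, Rational(1, 2)))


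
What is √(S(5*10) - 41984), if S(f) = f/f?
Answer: I*√41983 ≈ 204.9*I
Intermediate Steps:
S(f) = 1
√(S(5*10) - 41984) = √(1 - 41984) = √(-41983) = I*√41983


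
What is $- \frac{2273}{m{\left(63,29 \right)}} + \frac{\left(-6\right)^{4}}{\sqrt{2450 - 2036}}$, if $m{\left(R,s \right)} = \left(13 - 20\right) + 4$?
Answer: $\frac{2273}{3} + \frac{216 \sqrt{46}}{23} \approx 821.36$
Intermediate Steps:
$m{\left(R,s \right)} = -3$ ($m{\left(R,s \right)} = -7 + 4 = -3$)
$- \frac{2273}{m{\left(63,29 \right)}} + \frac{\left(-6\right)^{4}}{\sqrt{2450 - 2036}} = - \frac{2273}{-3} + \frac{\left(-6\right)^{4}}{\sqrt{2450 - 2036}} = \left(-2273\right) \left(- \frac{1}{3}\right) + \frac{1296}{\sqrt{414}} = \frac{2273}{3} + \frac{1296}{3 \sqrt{46}} = \frac{2273}{3} + 1296 \frac{\sqrt{46}}{138} = \frac{2273}{3} + \frac{216 \sqrt{46}}{23}$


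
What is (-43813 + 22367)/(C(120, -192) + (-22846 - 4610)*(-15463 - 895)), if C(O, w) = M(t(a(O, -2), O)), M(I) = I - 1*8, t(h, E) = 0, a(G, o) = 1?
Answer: -10723/224562620 ≈ -4.7751e-5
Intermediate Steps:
M(I) = -8 + I (M(I) = I - 8 = -8 + I)
C(O, w) = -8 (C(O, w) = -8 + 0 = -8)
(-43813 + 22367)/(C(120, -192) + (-22846 - 4610)*(-15463 - 895)) = (-43813 + 22367)/(-8 + (-22846 - 4610)*(-15463 - 895)) = -21446/(-8 - 27456*(-16358)) = -21446/(-8 + 449125248) = -21446/449125240 = -21446*1/449125240 = -10723/224562620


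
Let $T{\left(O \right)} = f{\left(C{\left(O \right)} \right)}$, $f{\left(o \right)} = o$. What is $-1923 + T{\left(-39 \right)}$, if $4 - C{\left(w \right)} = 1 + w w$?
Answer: $-3441$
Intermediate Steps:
$C{\left(w \right)} = 3 - w^{2}$ ($C{\left(w \right)} = 4 - \left(1 + w w\right) = 4 - \left(1 + w^{2}\right) = 3 - w^{2}$)
$T{\left(O \right)} = 3 - O^{2}$
$-1923 + T{\left(-39 \right)} = -1923 + \left(3 - \left(-39\right)^{2}\right) = -1923 + \left(3 - 1521\right) = -1923 - 1518 = -3441$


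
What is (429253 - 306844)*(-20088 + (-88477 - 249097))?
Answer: -43781047758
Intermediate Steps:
(429253 - 306844)*(-20088 + (-88477 - 249097)) = 122409*(-20088 - 337574) = 122409*(-357662) = -43781047758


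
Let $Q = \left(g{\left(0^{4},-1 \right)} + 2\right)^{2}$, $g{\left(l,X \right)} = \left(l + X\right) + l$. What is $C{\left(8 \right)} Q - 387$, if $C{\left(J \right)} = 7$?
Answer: $-380$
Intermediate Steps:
$g{\left(l,X \right)} = X + 2 l$ ($g{\left(l,X \right)} = \left(X + l\right) + l = X + 2 l$)
$Q = 1$ ($Q = \left(\left(-1 + 2 \cdot 0^{4}\right) + 2\right)^{2} = \left(\left(-1 + 2 \cdot 0\right) + 2\right)^{2} = \left(\left(-1 + 0\right) + 2\right)^{2} = \left(-1 + 2\right)^{2} = 1^{2} = 1$)
$C{\left(8 \right)} Q - 387 = 7 \cdot 1 - 387 = 7 - 387 = -380$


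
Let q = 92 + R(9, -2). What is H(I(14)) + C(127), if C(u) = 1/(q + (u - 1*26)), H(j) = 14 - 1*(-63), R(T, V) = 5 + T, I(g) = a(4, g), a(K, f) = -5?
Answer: 15940/207 ≈ 77.005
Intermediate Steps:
I(g) = -5
H(j) = 77 (H(j) = 14 + 63 = 77)
q = 106 (q = 92 + (5 + 9) = 92 + 14 = 106)
C(u) = 1/(80 + u) (C(u) = 1/(106 + (u - 1*26)) = 1/(106 + (u - 26)) = 1/(106 + (-26 + u)) = 1/(80 + u))
H(I(14)) + C(127) = 77 + 1/(80 + 127) = 77 + 1/207 = 15940/207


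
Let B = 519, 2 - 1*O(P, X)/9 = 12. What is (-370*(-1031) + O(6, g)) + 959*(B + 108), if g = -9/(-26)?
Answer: 982673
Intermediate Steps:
g = 9/26 (g = -9*(-1/26) = 9/26 ≈ 0.34615)
O(P, X) = -90 (O(P, X) = 18 - 9*12 = 18 - 108 = -90)
(-370*(-1031) + O(6, g)) + 959*(B + 108) = (-370*(-1031) - 90) + 959*(519 + 108) = (381470 - 90) + 959*627 = 381380 + 601293 = 982673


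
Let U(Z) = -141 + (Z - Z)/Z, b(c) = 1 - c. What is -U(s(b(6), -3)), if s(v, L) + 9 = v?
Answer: 141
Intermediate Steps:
s(v, L) = -9 + v
U(Z) = -141 (U(Z) = -141 + 0/Z = -141 + 0 = -141)
-U(s(b(6), -3)) = -1*(-141) = 141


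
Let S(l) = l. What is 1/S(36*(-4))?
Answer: -1/144 ≈ -0.0069444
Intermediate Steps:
1/S(36*(-4)) = 1/(36*(-4)) = 1/(-144) = -1/144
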